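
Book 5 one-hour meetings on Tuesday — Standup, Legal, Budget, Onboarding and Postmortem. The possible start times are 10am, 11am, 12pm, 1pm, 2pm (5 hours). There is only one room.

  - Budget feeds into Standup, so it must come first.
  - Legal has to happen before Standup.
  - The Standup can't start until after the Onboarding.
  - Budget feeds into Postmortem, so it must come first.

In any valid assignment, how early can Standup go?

Precedence pushes Standup to at least 11am.
Standup at 1pm is achievable: Onboarding in 12pm, Budget in 10am, Postmortem in 2pm, Legal in 11am, Standup in 1pm.
Nothing earlier works — the capacity limit rule out every hour before 1pm.

1pm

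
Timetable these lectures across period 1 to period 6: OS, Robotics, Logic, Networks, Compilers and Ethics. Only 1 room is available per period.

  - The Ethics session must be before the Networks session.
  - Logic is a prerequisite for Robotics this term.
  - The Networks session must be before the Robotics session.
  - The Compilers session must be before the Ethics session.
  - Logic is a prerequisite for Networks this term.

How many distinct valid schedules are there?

Splitting on Robotics: it can be period 5 (3), period 6 (15). Listing each branch's schedules as (OS, Logic, Networks, Compilers, Ethics) by period number:
Robotics=period 5: (6,1,4,2,3) (6,2,4,1,3) (6,3,4,1,2) — 3.
Robotics=period 6: (1,2,5,3,4) (1,3,5,2,4) (1,4,5,2,3) (2,1,5,3,4) (2,3,5,1,4) (2,4,5,1,3) (3,1,5,2,4) (3,2,5,1,4) (3,4,5,1,2) (4,1,5,2,3) (4,2,5,1,3) (4,3,5,1,2) (5,1,4,2,3) (5,2,4,1,3) (5,3,4,1,2) — 15.
Summing: 3 + 15 = 18.

18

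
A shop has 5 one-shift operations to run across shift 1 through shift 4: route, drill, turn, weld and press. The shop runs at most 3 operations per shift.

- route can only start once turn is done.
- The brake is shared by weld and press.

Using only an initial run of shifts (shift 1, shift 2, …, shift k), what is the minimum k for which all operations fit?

The precedence chain requires at least 2 distinct shifts.
With at most 3 per shift and 5 operations, at least 2 shifts are needed.
2 works (last occupied shift: shift 2): for example weld in shift 1, route in shift 2, press in shift 2, turn in shift 1, drill in shift 1.

2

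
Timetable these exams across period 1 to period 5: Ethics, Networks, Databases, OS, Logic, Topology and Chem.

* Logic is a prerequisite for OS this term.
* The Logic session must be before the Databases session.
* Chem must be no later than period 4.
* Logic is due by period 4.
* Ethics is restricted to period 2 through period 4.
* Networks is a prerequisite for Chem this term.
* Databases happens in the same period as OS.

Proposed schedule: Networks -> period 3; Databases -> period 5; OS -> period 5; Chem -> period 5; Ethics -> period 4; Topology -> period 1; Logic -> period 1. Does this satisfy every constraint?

The Logic session must be before the Databases session — holds.
Chem must be no later than period 4 — violated.
Logic is a prerequisite for OS this term — holds.
Ethics is restricted to period 2 through period 4 — holds.
Databases happens in the same period as OS — holds.
Networks is a prerequisite for Chem this term — holds.
Logic is due by period 4 — holds.

No — it violates: Chem must be no later than period 4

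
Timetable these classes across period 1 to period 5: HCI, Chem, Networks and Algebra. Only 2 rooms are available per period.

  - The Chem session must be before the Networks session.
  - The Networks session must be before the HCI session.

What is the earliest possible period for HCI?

period 3

Precedence pushes HCI to at least period 3.
HCI at period 3 is achievable: Networks=period 2; HCI=period 3; Chem=period 1; Algebra=period 1.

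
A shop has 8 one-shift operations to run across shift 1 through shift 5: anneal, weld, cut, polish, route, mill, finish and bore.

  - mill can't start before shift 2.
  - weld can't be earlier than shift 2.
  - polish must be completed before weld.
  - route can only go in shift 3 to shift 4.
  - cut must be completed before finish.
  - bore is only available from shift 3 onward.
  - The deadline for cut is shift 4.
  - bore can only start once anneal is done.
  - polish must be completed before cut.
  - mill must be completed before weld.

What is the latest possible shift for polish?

Downstream work caps polish at shift 3.
polish at shift 3 is achievable: cut in shift 4; weld in shift 4; route in shift 3; bore in shift 3; polish in shift 3; anneal in shift 1; mill in shift 2; finish in shift 5.

shift 3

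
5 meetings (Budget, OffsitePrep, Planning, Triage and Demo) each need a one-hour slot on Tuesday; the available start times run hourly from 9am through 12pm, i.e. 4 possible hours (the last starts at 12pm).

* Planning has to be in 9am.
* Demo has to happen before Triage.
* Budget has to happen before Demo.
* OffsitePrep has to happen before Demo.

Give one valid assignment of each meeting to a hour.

Triage in 11am, OffsitePrep in 9am, Planning in 9am, Budget in 9am, Demo in 10am

Checking: Demo(10am) before Triage(11am); Budget(9am) before Demo(10am); OffsitePrep(9am) before Demo(10am); Planning=9am in [9am,9am].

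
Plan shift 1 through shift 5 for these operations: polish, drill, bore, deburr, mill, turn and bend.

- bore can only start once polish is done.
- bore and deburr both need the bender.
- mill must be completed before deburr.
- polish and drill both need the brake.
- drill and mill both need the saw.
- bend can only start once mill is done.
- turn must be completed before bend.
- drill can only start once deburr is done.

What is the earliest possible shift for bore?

Precedence pushes bore to at least shift 2.
bore at shift 2 is achievable: mill=shift 1, bore=shift 2, turn=shift 1, bend=shift 2, drill=shift 4, deburr=shift 3, polish=shift 1.

shift 2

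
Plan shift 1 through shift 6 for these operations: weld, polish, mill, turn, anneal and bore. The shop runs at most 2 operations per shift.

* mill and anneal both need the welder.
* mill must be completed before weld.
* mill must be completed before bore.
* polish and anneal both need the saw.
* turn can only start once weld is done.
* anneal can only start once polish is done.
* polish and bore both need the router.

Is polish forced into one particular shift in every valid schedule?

No

polish can be shift 1 (e.g. bore=shift 3; anneal=shift 2; polish=shift 1; turn=shift 3; weld=shift 2; mill=shift 1) or shift 2 (e.g. mill=shift 1; turn=shift 3; weld=shift 2; polish=shift 2; anneal=shift 3; bore=shift 4).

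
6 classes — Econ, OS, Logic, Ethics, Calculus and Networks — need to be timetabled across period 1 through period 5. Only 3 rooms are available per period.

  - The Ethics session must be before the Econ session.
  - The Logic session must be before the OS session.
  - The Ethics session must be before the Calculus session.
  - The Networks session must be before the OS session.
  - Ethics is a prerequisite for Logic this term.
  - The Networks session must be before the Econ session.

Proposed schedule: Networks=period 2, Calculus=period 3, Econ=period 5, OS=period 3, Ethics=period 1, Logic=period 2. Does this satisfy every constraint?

Yes

Only 3 rooms are available per period — holds.
The Networks session must be before the OS session — holds.
The Logic session must be before the OS session — holds.
The Ethics session must be before the Econ session — holds.
Ethics is a prerequisite for Logic this term — holds.
The Ethics session must be before the Calculus session — holds.
The Networks session must be before the Econ session — holds.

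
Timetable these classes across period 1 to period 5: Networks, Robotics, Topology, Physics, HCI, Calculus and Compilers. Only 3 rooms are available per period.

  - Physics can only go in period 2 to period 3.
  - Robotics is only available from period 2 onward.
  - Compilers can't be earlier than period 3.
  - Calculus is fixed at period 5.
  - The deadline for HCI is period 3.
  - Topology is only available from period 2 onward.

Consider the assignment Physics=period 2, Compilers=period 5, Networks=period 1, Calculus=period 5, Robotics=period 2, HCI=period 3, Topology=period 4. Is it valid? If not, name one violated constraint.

Compilers can't be earlier than period 3 — holds.
Robotics is only available from period 2 onward — holds.
The deadline for HCI is period 3 — holds.
Calculus is fixed at period 5 — holds.
Topology is only available from period 2 onward — holds.
Physics can only go in period 2 to period 3 — holds.
Only 3 rooms are available per period — holds.

Yes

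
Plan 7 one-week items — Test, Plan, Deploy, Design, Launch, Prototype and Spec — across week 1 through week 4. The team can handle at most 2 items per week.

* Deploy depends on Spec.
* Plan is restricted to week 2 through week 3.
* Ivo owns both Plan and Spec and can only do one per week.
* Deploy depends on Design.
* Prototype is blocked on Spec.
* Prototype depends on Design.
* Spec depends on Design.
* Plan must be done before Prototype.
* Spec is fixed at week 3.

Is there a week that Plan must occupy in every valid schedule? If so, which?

week 2

Plan's window is week 2–week 3.
Spec is fixed at week 3, and Plan can't share a week with Spec.
So Plan must be week 2.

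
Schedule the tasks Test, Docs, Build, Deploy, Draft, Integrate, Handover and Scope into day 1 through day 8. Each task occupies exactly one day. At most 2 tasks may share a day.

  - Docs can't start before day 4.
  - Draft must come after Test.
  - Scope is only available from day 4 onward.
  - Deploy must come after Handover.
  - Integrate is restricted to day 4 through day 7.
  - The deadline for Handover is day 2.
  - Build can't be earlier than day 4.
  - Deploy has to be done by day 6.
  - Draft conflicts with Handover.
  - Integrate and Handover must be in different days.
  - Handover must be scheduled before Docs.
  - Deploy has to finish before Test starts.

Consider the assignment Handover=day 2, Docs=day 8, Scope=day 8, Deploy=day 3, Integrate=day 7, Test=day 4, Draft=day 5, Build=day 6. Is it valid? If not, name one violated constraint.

Scope is only available from day 4 onward — holds.
Integrate is restricted to day 4 through day 7 — holds.
Handover must be scheduled before Docs — holds.
Integrate and Handover must be in different days — holds.
Draft must come after Test — holds.
Build can't be earlier than day 4 — holds.
At most 2 tasks may share a day — holds.
Docs can't start before day 4 — holds.
Draft conflicts with Handover — holds.
Deploy has to be done by day 6 — holds.
The deadline for Handover is day 2 — holds.
Deploy must come after Handover — holds.
Deploy has to finish before Test starts — holds.

Yes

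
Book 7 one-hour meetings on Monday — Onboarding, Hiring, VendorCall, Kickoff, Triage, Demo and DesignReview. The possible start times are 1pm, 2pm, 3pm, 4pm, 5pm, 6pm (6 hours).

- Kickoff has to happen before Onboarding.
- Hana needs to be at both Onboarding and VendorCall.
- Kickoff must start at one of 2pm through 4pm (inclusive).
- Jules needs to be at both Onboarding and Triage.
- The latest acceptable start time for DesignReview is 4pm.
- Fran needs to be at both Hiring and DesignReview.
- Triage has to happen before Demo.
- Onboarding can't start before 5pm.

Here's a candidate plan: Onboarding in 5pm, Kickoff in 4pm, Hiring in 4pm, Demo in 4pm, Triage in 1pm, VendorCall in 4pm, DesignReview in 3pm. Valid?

Kickoff has to happen before Onboarding — holds.
Triage has to happen before Demo — holds.
Onboarding can't start before 5pm — holds.
Hana needs to be at both Onboarding and VendorCall — holds.
Fran needs to be at both Hiring and DesignReview — holds.
Jules needs to be at both Onboarding and Triage — holds.
Kickoff must start at one of 2pm through 4pm (inclusive) — holds.
The latest acceptable start time for DesignReview is 4pm — holds.

Valid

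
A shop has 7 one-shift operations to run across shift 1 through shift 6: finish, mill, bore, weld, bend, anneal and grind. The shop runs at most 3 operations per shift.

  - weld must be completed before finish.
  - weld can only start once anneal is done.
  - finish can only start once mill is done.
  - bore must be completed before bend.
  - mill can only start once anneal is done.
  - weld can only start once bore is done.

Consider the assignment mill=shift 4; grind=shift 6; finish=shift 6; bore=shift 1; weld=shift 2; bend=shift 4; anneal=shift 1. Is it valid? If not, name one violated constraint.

finish can only start once mill is done — holds.
weld can only start once bore is done — holds.
bore must be completed before bend — holds.
weld must be completed before finish — holds.
weld can only start once anneal is done — holds.
mill can only start once anneal is done — holds.
The shop runs at most 3 operations per shift — holds.

Yes, all constraints hold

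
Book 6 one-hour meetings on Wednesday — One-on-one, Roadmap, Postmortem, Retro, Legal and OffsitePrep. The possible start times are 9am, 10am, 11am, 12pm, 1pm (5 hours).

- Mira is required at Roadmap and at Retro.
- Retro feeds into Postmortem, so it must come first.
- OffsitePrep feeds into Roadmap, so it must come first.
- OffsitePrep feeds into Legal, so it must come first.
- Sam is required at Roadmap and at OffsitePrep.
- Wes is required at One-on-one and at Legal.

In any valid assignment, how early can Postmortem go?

Precedence pushes Postmortem to at least 10am.
Postmortem at 10am is achievable: Roadmap -> 10am; Retro -> 9am; OffsitePrep -> 9am; One-on-one -> 9am; Postmortem -> 10am; Legal -> 10am.

10am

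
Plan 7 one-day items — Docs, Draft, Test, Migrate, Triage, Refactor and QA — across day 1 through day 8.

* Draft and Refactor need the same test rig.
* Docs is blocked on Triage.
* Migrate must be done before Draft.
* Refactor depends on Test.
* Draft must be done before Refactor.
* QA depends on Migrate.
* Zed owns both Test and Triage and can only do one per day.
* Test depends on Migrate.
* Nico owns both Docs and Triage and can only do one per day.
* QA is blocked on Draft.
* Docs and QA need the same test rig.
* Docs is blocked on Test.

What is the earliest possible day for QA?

day 3

Precedence pushes QA to at least day 3.
QA at day 3 is achievable: Triage=day 1; Migrate=day 1; Docs=day 4; Refactor=day 3; Draft=day 2; Test=day 2; QA=day 3.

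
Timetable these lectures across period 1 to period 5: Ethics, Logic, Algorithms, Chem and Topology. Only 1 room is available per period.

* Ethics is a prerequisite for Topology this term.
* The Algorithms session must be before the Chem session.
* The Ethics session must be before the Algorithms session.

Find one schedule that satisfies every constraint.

Logic in period 5; Algorithms in period 2; Chem in period 3; Topology in period 4; Ethics in period 1

Checking: Ethics(period 1) before Topology(period 4); Algorithms(period 2) before Chem(period 3); Ethics(period 1) before Algorithms(period 2); max 1 per period (cap 1).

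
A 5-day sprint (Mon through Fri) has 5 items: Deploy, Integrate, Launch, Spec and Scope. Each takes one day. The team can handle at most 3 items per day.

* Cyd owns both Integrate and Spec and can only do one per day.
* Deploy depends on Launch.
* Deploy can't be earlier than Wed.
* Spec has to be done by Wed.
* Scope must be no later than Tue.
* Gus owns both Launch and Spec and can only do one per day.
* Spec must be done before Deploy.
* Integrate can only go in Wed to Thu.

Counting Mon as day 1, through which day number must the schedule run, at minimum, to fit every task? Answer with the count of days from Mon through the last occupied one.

3 days

The precedence chain requires at least 2 distinct days.
With at most 3 per day and 5 tasks, at least 2 days are needed.
Deploy can't be placed before Wed — that is day 3 counting from Mon — so the schedule must run through at least 3 days.
3 works (last occupied day: Wed): for example Integrate in Wed, Launch in Mon, Scope in Mon, Deploy in Wed, Spec in Tue.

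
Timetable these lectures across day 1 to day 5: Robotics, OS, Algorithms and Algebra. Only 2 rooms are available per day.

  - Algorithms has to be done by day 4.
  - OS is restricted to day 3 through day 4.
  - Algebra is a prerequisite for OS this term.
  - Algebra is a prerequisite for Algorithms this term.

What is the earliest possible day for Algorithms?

day 2

Precedence pushes Algorithms to at least day 2; Algorithms's own window allows nothing later than day 4.
Algorithms at day 2 is achievable: Algebra -> day 1, Robotics -> day 1, OS -> day 3, Algorithms -> day 2.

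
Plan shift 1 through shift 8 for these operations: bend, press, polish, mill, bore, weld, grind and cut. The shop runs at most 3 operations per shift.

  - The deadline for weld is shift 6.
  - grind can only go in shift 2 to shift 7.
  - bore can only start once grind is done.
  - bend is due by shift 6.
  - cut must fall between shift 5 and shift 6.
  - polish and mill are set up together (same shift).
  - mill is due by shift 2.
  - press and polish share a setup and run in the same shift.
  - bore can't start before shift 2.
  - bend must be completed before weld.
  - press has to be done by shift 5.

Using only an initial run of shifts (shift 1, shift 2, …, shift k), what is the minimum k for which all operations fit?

5

The precedence chain requires at least 2 distinct shifts.
With at most 3 per shift and 8 operations, at least 3 shifts are needed.
cut can't be placed before shift 5, so the schedule must run through at least shift 5.
5 works (last occupied shift: shift 5): for example bend=shift 2, polish=shift 1, cut=shift 5, bore=shift 3, mill=shift 1, weld=shift 3, grind=shift 2, press=shift 1.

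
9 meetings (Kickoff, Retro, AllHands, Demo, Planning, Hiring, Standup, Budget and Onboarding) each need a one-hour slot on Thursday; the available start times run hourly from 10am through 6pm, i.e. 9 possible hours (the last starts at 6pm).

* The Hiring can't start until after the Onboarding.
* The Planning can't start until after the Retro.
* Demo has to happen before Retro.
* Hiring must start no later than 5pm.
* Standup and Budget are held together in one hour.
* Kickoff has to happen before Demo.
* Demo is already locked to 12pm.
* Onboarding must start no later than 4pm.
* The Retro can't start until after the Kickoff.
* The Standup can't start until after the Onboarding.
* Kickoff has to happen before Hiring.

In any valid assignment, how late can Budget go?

Budget must be in the same hour as Standup, which can't be before 11am, so Budget is at least 11am.
Budget at 6pm is achievable: Planning in 2pm, Retro in 1pm, Budget in 6pm, AllHands in 10am, Hiring in 11am, Onboarding in 10am, Demo in 12pm, Standup in 6pm, Kickoff in 10am.

6pm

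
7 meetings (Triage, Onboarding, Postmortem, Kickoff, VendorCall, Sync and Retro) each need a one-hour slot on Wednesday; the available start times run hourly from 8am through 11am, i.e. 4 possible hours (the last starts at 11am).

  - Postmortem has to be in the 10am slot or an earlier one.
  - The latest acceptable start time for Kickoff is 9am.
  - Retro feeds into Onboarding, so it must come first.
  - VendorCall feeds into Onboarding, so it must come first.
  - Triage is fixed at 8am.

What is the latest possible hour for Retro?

10am

Downstream work caps Retro at 10am.
Retro at 10am is achievable: Triage=8am, VendorCall=8am, Kickoff=8am, Onboarding=11am, Retro=10am, Postmortem=8am, Sync=8am.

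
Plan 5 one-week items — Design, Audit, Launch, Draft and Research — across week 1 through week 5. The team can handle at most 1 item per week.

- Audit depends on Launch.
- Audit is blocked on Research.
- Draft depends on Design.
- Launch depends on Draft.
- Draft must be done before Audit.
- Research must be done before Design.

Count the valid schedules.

1

Enumerating: Research=week 1; Launch=week 4; Draft=week 3; Design=week 2; Audit=week 5.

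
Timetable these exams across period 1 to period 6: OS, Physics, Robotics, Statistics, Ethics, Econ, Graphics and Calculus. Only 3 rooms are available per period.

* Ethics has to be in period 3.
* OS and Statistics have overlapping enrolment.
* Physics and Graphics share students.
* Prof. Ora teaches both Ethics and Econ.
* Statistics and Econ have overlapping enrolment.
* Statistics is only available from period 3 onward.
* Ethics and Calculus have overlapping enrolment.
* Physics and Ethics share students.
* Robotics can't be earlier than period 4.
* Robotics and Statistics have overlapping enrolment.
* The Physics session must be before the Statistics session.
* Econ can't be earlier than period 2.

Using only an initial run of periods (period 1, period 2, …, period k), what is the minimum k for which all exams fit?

The precedence chain requires at least 2 distinct periods.
With at most 3 per period and 8 exams, at least 3 periods are needed.
Robotics can't be placed before period 4, so the schedule must run through at least period 4.
4 works (last occupied period: period 4): for example Calculus in period 1, Ethics in period 3, Graphics in period 2, Robotics in period 4, OS in period 1, Physics in period 1, Statistics in period 3, Econ in period 2.

4 periods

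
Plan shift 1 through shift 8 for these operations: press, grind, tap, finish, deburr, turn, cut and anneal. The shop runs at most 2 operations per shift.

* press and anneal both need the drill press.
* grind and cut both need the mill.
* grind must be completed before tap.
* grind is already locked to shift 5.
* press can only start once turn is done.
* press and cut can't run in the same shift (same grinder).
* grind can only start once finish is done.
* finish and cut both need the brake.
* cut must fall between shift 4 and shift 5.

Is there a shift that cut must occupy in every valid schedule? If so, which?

shift 4

cut's window is shift 4–shift 5.
grind is fixed at shift 5, and cut can't share a shift with grind.
So cut must be shift 4.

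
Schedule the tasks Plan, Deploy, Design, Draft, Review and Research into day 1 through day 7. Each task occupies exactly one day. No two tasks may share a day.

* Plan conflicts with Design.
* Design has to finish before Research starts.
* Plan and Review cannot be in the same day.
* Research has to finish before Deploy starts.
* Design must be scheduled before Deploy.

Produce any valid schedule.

Research -> day 2, Plan -> day 4, Draft -> day 5, Design -> day 1, Deploy -> day 3, Review -> day 6

Checking: Design(day 1) before Deploy(day 3); Research(day 2) before Deploy(day 3); Design(day 1) before Research(day 2); Plan(day 4) != Design(day 1); Plan(day 4) != Review(day 6); max 1 per day (cap 1).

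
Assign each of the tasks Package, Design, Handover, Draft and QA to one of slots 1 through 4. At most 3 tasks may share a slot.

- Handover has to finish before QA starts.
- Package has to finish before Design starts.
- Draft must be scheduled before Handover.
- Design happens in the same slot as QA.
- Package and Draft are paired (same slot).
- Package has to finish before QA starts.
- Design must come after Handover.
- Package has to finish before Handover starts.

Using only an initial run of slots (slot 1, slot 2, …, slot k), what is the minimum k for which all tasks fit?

3

The precedence chain requires at least 3 distinct slots.
With at most 3 per slot and 5 tasks, at least 2 slots are needed.
3 works (last occupied slot: 3): for example Handover -> 2; Draft -> 1; Package -> 1; QA -> 3; Design -> 3.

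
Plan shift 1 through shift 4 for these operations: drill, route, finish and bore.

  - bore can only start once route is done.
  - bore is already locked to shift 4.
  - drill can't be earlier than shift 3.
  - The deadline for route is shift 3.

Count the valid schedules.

24

Splitting on drill: it can be shift 3 (12), shift 4 (12). Listing each branch's schedules as (route, finish, bore) by shift number:
drill=shift 3: (1,1,4) (1,2,4) (1,3,4) (1,4,4) (2,1,4) (2,2,4) (2,3,4) (2,4,4) (3,1,4) (3,2,4) (3,3,4) (3,4,4) — 12.
drill=shift 4: (1,1,4) (1,2,4) (1,3,4) (1,4,4) (2,1,4) (2,2,4) (2,3,4) (2,4,4) (3,1,4) (3,2,4) (3,3,4) (3,4,4) — 12.
Summing: 12 + 12 = 24.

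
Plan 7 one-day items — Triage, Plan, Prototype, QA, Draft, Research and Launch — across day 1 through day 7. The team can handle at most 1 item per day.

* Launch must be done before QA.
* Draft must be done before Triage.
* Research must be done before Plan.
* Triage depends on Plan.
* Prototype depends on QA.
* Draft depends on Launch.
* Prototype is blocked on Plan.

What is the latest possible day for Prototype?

Precedence pushes Prototype to at least day 3.
Prototype at day 7 is achievable: Research -> day 1, QA -> day 6, Draft -> day 4, Plan -> day 2, Triage -> day 5, Launch -> day 3, Prototype -> day 7.

day 7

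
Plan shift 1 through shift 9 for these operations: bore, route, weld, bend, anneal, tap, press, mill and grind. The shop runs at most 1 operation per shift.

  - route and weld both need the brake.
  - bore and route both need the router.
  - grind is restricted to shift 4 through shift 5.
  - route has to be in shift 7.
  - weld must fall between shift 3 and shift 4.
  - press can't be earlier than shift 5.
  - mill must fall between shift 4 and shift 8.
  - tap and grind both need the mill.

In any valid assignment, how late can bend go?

bend at shift 9 is achievable: anneal=shift 2, mill=shift 6, grind=shift 4, bore=shift 1, weld=shift 3, route=shift 7, press=shift 5, bend=shift 9, tap=shift 8.

shift 9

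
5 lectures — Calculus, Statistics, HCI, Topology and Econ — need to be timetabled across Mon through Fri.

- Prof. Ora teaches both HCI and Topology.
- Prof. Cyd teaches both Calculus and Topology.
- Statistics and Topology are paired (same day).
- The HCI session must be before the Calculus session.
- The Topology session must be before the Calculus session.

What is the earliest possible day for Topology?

Mon

Downstream work caps Topology at Thu.
Topology at Mon is achievable: Econ=Mon; Topology=Mon; Statistics=Mon; HCI=Tue; Calculus=Wed.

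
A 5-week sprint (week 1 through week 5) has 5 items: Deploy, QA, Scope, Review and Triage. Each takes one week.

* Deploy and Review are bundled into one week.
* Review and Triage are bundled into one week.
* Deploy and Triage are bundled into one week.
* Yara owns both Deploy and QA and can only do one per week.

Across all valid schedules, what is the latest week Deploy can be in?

Deploy at week 5 is achievable: QA=week 1, Scope=week 1, Deploy=week 5, Triage=week 5, Review=week 5.

week 5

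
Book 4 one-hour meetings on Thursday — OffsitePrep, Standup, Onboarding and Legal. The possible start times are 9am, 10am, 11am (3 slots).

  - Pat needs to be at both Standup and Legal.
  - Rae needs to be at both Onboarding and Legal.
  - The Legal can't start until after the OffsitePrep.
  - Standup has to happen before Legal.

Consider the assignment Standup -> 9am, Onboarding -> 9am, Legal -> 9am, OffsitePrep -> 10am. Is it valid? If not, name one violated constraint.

No. The Legal can't start until after the OffsitePrep is not satisfied.

Standup has to happen before Legal — violated.
Pat needs to be at both Standup and Legal — violated.
Rae needs to be at both Onboarding and Legal — violated.
The Legal can't start until after the OffsitePrep — violated.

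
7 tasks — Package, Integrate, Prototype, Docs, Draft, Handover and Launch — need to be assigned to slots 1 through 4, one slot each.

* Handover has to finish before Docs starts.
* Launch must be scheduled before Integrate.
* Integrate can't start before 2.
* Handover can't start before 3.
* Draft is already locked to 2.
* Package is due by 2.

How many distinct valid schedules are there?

48

Splitting on Package: it can be 1 (24), 2 (24). Listing each branch's schedules as (Integrate, Prototype, Docs, Draft, Handover, Launch):
Package=1: (2,1,4,2,3,1) (2,2,4,2,3,1) (2,3,4,2,3,1) (2,4,4,2,3,1) (3,1,4,2,3,1) (3,1,4,2,3,2) (3,2,4,2,3,1) (3,2,4,2,3,2) (3,3,4,2,3,1) (3,3,4,2,3,2) (3,4,4,2,3,1) (3,4,4,2,3,2) (4,1,4,2,3,1) (4,1,4,2,3,2) (4,1,4,2,3,3) (4,2,4,2,3,1) (4,2,4,2,3,2) (4,2,4,2,3,3) (4,3,4,2,3,1) (4,3,4,2,3,2) (4,3,4,2,3,3) (4,4,4,2,3,1) (4,4,4,2,3,2) (4,4,4,2,3,3) — 24.
Package=2: (2,1,4,2,3,1) (2,2,4,2,3,1) (2,3,4,2,3,1) (2,4,4,2,3,1) (3,1,4,2,3,1) (3,1,4,2,3,2) (3,2,4,2,3,1) (3,2,4,2,3,2) (3,3,4,2,3,1) (3,3,4,2,3,2) (3,4,4,2,3,1) (3,4,4,2,3,2) (4,1,4,2,3,1) (4,1,4,2,3,2) (4,1,4,2,3,3) (4,2,4,2,3,1) (4,2,4,2,3,2) (4,2,4,2,3,3) (4,3,4,2,3,1) (4,3,4,2,3,2) (4,3,4,2,3,3) (4,4,4,2,3,1) (4,4,4,2,3,2) (4,4,4,2,3,3) — 24.
Summing: 24 + 24 = 48.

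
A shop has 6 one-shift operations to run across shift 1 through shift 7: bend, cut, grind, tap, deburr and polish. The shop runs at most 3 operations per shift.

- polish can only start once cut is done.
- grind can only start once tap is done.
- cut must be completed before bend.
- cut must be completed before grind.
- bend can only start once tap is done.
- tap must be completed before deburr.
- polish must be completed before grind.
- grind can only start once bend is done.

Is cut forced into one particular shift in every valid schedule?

cut can be shift 1 (e.g. polish in shift 2, bend in shift 2, grind in shift 3, tap in shift 1, cut in shift 1, deburr in shift 2) or shift 2 (e.g. deburr=shift 2, tap=shift 1, grind=shift 4, cut=shift 2, polish=shift 3, bend=shift 3).

No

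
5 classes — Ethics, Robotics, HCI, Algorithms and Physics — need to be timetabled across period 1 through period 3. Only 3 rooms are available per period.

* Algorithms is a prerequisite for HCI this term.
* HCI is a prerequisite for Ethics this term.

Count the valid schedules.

Splitting on Robotics: it can be period 1 (3), period 2 (3), period 3 (3). Listing each branch's schedules as (Ethics, HCI, Algorithms, Physics) by period number:
Robotics=period 1: (3,2,1,1) (3,2,1,2) (3,2,1,3) — 3.
Robotics=period 2: (3,2,1,1) (3,2,1,2) (3,2,1,3) — 3.
Robotics=period 3: (3,2,1,1) (3,2,1,2) (3,2,1,3) — 3.
Summing: 3 + 3 + 3 = 9.

9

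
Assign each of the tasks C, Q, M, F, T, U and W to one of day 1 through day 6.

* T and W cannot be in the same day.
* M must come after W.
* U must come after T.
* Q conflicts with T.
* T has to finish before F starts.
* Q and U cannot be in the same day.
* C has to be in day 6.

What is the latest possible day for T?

Downstream work caps T at day 5.
T at day 5 is achievable: W -> day 1, F -> day 6, T -> day 5, Q -> day 1, M -> day 2, U -> day 6, C -> day 6.

day 5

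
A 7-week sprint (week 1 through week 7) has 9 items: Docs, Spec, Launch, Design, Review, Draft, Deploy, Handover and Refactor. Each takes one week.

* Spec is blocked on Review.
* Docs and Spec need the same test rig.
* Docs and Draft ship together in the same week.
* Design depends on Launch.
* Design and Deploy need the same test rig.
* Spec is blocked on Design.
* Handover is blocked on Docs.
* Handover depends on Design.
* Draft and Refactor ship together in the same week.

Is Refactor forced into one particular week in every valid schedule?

Refactor can be week 1 (e.g. Refactor in week 1; Deploy in week 1; Design in week 2; Handover in week 3; Docs in week 1; Spec in week 3; Draft in week 1; Review in week 1; Launch in week 1) or week 2 (e.g. Spec=week 3, Handover=week 3, Docs=week 2, Deploy=week 1, Design=week 2, Draft=week 2, Refactor=week 2, Review=week 1, Launch=week 1).

No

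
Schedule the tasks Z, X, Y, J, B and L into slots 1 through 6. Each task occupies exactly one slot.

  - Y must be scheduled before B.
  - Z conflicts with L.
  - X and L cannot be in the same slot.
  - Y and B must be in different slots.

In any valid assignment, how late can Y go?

Downstream work caps Y at 5.
Y at 5 is achievable: X -> 1; Y -> 5; J -> 1; L -> 2; B -> 6; Z -> 1.

5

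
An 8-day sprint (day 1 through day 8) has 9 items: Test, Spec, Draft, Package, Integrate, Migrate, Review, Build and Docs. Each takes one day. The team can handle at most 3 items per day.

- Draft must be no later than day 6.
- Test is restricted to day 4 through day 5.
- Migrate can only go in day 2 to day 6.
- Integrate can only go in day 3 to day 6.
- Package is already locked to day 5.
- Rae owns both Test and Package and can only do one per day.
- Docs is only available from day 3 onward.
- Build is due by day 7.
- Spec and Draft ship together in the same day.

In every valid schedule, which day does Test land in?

Test's window is day 4–day 5.
Package is fixed at day 5, and Test can't share a day with Package.
So Test must be day 4.

day 4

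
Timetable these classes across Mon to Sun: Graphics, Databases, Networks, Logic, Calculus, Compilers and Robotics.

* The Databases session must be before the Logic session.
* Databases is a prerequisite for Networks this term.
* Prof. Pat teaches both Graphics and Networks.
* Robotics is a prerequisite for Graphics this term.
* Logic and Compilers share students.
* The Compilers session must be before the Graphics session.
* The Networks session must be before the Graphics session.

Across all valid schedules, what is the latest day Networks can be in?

Precedence pushes Networks to at least Tue; downstream work caps Networks at Sat.
Networks at Sat is achievable: Robotics in Mon; Databases in Mon; Calculus in Mon; Graphics in Sun; Networks in Sat; Logic in Tue; Compilers in Mon.

Sat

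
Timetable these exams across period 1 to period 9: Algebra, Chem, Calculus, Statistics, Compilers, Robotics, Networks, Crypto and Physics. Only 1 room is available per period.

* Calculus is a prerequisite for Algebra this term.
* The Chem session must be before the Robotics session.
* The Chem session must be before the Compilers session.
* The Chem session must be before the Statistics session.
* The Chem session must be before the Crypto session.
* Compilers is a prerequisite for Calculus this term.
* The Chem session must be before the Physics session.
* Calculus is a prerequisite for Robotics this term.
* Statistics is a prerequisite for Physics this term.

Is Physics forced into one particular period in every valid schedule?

No

Physics can be period 3 (e.g. Compilers -> period 4; Physics -> period 3; Calculus -> period 5; Robotics -> period 6; Networks -> period 9; Chem -> period 1; Crypto -> period 8; Algebra -> period 7; Statistics -> period 2) or period 4 (e.g. Calculus -> period 5, Statistics -> period 2, Algebra -> period 7, Networks -> period 9, Chem -> period 1, Robotics -> period 6, Physics -> period 4, Crypto -> period 8, Compilers -> period 3).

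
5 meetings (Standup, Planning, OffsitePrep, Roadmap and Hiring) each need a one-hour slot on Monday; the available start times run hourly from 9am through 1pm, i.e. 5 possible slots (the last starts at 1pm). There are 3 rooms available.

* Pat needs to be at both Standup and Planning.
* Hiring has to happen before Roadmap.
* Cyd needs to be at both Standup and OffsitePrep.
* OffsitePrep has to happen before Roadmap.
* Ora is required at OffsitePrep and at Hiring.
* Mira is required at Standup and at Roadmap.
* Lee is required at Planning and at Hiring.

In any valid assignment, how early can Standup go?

9am

Standup at 9am is achievable: Standup -> 9am; OffsitePrep -> 10am; Roadmap -> 11am; Planning -> 10am; Hiring -> 9am.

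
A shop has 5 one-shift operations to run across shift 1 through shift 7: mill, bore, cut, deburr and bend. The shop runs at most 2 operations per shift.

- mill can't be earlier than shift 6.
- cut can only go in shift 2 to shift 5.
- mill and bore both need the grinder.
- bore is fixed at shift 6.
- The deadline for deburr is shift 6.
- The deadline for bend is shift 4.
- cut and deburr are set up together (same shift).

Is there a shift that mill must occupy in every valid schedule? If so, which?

mill's window is shift 6–shift 7.
bore is fixed at shift 6, and mill can't share a shift with bore.
So mill must be shift 7.

shift 7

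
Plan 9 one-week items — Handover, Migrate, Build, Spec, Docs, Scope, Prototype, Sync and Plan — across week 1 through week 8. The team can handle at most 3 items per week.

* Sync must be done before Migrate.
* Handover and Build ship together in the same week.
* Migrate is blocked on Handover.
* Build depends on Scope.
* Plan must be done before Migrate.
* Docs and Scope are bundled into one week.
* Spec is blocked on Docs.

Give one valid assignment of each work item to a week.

Spec -> week 3, Handover -> week 2, Plan -> week 2, Scope -> week 1, Sync -> week 1, Migrate -> week 3, Build -> week 2, Prototype -> week 3, Docs -> week 1

Checking: Scope(week 1) before Build(week 2); Plan(week 2) before Migrate(week 3); Handover(week 2) before Migrate(week 3); Sync(week 1) before Migrate(week 3); Docs(week 1) before Spec(week 3); Docs = Scope = week 1; Handover = Build = week 2; max 3 per week (cap 3).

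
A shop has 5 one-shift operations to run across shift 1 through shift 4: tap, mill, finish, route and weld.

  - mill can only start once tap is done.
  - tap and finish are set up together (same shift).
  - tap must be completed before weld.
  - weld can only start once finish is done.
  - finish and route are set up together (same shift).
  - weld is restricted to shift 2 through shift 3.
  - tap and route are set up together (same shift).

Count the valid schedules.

Splitting on tap: it can be shift 1 (6), shift 2 (2). Listing each branch's schedules as (mill, finish, route, weld) by shift number:
tap=shift 1: (2,1,1,2) (2,1,1,3) (3,1,1,2) (3,1,1,3) (4,1,1,2) (4,1,1,3) — 6.
tap=shift 2: (3,2,2,3) (4,2,2,3) — 2.
Summing: 6 + 2 = 8.

8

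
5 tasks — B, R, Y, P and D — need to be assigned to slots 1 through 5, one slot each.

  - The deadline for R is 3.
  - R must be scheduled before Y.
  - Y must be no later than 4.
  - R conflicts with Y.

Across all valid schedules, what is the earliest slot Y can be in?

Precedence pushes Y to at least 2; Y's own window allows nothing later than 4.
Y at 2 is achievable: D in 1; Y in 2; R in 1; B in 1; P in 1.

2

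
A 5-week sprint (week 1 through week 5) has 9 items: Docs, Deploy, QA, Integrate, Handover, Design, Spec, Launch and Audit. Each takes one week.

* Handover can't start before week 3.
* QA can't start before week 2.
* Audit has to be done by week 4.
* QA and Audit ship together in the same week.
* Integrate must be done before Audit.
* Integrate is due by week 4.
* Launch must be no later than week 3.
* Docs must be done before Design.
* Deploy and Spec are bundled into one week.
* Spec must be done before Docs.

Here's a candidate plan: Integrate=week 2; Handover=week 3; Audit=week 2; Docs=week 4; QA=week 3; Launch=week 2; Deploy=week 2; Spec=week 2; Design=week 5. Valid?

No. QA and Audit ship together in the same week is not satisfied.

Audit has to be done by week 4 — holds.
Spec must be done before Docs — holds.
Deploy and Spec are bundled into one week — holds.
Launch must be no later than week 3 — holds.
Docs must be done before Design — holds.
Integrate is due by week 4 — holds.
QA can't start before week 2 — holds.
Integrate must be done before Audit — violated.
QA and Audit ship together in the same week — violated.
Handover can't start before week 3 — holds.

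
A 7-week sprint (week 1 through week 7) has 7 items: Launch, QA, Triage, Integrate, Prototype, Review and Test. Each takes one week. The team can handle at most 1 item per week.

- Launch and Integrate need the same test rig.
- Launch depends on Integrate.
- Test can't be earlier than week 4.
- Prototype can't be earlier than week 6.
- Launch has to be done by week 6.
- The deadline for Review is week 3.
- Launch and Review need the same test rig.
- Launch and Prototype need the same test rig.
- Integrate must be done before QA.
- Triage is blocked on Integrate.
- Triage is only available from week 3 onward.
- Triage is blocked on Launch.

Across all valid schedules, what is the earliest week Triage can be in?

Triage is available from week 3.
Triage at week 4 is achievable: Review -> week 1; Integrate -> week 2; Launch -> week 3; Prototype -> week 6; QA -> week 7; Triage -> week 4; Test -> week 5.
Nothing earlier works — the conflict and capacity constraints rule out every week before week 4.

week 4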